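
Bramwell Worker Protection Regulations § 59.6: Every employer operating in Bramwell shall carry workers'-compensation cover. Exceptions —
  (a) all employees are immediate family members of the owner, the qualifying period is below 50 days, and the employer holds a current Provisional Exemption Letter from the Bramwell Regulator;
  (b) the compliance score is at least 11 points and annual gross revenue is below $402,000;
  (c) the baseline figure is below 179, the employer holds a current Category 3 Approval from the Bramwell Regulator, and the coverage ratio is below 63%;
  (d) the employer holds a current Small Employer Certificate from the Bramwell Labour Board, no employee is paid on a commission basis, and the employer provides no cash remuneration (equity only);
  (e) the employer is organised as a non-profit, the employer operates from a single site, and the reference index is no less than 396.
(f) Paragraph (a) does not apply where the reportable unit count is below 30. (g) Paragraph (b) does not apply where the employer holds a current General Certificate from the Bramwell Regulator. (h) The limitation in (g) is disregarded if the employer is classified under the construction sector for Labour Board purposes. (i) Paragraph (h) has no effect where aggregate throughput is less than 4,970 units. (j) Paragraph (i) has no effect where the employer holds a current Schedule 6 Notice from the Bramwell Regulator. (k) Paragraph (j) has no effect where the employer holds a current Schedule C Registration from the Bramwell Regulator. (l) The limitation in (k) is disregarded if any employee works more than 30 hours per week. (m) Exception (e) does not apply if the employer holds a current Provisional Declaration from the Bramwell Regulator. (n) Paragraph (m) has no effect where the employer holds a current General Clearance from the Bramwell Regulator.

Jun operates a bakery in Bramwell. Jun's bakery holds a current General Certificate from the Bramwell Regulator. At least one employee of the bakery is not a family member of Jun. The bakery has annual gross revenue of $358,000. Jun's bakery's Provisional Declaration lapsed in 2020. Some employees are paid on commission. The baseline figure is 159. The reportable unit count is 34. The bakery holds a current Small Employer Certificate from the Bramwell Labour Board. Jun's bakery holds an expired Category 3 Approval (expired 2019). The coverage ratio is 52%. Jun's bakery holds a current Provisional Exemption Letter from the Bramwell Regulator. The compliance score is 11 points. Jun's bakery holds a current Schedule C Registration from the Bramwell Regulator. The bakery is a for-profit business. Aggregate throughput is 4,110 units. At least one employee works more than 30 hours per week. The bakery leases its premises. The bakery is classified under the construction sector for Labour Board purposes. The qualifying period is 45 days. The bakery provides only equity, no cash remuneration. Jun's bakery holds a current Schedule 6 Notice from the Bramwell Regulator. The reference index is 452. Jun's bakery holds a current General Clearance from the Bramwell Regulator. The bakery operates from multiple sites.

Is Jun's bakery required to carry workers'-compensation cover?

No — exception (b) applies; Jun's bakery is not required to carry workers'-compensation cover.

Exception (a) does not apply: at least one employee is not a family member.
All of (b)'s requirements are met (the compliance score is 11 points, meeting the 11 points threshold; annual gross revenue is $358,000, below the $402,000 limit). As to paragraphs (g)–(l): (g) would limit (b) — a current General Certificate is held — but (h) sets (g) aside: (h) is triggered — the bakery is classified under the construction sector. (i) is engaged (aggregate throughput is 4,110 units, less than the 4,970 units limit), but is set aside by (j): (j) operates against (i): a current Schedule 6 Notice is held. (k) would limit (j) — a current Schedule C Registration is held — but (l) sets (k) aside: (l) is engaged — at least one employee exceeds 30 hours/week. So (b) applies.
Exception (c) fails — the Category 3 Approval is not current.
Exception (d) fails — some employees are paid on commission.
Exception (e) requires that the employer is organised as a non-profit; but the employer is for-profit, so (e) is unavailable.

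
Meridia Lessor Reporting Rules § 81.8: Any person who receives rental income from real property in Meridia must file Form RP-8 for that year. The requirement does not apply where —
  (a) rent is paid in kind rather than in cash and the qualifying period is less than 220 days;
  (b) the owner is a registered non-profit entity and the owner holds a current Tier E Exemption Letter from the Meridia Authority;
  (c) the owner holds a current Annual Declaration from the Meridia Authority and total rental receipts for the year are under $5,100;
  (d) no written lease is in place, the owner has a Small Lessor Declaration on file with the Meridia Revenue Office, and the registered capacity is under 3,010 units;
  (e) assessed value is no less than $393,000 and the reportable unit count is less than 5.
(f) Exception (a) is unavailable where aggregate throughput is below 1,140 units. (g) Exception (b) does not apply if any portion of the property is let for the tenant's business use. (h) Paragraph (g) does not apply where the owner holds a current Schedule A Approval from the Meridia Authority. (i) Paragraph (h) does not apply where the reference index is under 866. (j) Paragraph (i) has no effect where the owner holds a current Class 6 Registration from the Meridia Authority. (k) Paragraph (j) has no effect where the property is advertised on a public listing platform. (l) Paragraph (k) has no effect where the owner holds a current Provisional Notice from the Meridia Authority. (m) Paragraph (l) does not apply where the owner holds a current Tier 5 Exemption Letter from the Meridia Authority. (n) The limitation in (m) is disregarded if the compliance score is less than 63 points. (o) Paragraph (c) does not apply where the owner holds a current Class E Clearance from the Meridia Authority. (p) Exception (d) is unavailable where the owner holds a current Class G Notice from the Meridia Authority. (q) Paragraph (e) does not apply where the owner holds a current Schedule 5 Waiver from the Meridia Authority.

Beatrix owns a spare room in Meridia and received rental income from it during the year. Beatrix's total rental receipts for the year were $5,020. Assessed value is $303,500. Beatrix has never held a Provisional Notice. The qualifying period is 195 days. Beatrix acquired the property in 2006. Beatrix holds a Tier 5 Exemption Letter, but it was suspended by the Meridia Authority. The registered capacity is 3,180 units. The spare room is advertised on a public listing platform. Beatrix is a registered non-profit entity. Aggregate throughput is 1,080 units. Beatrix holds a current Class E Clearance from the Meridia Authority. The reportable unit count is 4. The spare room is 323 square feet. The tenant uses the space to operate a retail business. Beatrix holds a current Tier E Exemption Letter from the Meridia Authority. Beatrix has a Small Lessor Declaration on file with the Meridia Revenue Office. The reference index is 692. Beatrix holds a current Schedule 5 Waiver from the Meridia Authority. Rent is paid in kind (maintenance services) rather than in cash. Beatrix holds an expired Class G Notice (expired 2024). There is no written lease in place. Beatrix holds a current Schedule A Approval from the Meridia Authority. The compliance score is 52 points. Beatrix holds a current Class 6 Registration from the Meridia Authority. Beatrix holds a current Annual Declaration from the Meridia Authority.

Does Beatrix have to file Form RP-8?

Yes — Beatrix must file Form RP-8.

Exception (a)'s conditions are all satisfied: rent is paid in kind; the qualifying period is 195 days, less than the 220 days limit. But: (f) operates against (a): aggregate throughput is 1,080 units, below the 1,140 units limit. So (a) is unavailable.
Exception (b) is satisfied on its face — Beatrix is a registered non-profit; a current Tier E Exemption Letter is held. But: (g) operates against (b): the space is let for business use. (h) would limit (g) — a current Schedule A Approval is held — but (i) sets (h) aside: (i) operates against (h): the reference index is 692, under the 866 limit. (j) would limit (i) — a current Class 6 Registration is held — but (k) sets (j) aside: (k) is triggered — the property is publicly advertised. (l), which would lift (k), is not triggered — the Provisional Notice is not current. Exception (b) does not apply.
Exception (c): a current Annual Declaration is held; total rental receipts for the year are $5,020, under the $5,100 limit — every condition holds. However, paragraph (o) must be considered: (o) applies — a current Class E Clearance is held. (c) is therefore removed.
Exception (d) requires that the registered capacity is under 3,010 units; but the registered capacity is 3,180 units, not under 3,010 units, so (d) is unavailable.
Exception (e) requires that assessed value is no less than $393,000; but assessed value is $303,500, short of $393,000, so (e) is unavailable.
No exception displaces § 81.8.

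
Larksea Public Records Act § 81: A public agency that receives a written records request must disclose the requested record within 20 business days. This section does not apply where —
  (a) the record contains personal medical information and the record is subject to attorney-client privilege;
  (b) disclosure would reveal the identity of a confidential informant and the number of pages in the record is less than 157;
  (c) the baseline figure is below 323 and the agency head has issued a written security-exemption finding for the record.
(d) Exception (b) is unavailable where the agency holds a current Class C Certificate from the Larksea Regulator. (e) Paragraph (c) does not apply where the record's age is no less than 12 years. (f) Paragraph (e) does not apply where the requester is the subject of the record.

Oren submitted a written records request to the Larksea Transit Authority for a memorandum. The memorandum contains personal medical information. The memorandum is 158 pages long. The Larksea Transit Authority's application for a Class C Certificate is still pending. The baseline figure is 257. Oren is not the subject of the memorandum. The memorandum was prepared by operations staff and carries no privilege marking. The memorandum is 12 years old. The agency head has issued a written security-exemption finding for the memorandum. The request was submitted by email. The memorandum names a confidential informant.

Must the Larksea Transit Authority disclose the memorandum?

Exception (a) fails — the memorandum carries no privilege marking.
Exception (b) requires that the number of pages in the record is less than 157; but the number of pages in the record is 158, not less than 157, so (b) is unavailable.
Exception (c): the baseline figure is 257, below the 323 limit; a written security-exemption finding has been issued — every condition holds. Turning to paragraphs (e)–(f): (e) operates against (c): the record's age is 12 years, meeting the 12 years threshold. (f) does not operate here (Oren is not the subject of the memorandum), so (e) stands. So (c) is unavailable.
Every exception is unavailable, so the rule governs.

Yes — the Larksea Transit Authority must disclose the memorandum.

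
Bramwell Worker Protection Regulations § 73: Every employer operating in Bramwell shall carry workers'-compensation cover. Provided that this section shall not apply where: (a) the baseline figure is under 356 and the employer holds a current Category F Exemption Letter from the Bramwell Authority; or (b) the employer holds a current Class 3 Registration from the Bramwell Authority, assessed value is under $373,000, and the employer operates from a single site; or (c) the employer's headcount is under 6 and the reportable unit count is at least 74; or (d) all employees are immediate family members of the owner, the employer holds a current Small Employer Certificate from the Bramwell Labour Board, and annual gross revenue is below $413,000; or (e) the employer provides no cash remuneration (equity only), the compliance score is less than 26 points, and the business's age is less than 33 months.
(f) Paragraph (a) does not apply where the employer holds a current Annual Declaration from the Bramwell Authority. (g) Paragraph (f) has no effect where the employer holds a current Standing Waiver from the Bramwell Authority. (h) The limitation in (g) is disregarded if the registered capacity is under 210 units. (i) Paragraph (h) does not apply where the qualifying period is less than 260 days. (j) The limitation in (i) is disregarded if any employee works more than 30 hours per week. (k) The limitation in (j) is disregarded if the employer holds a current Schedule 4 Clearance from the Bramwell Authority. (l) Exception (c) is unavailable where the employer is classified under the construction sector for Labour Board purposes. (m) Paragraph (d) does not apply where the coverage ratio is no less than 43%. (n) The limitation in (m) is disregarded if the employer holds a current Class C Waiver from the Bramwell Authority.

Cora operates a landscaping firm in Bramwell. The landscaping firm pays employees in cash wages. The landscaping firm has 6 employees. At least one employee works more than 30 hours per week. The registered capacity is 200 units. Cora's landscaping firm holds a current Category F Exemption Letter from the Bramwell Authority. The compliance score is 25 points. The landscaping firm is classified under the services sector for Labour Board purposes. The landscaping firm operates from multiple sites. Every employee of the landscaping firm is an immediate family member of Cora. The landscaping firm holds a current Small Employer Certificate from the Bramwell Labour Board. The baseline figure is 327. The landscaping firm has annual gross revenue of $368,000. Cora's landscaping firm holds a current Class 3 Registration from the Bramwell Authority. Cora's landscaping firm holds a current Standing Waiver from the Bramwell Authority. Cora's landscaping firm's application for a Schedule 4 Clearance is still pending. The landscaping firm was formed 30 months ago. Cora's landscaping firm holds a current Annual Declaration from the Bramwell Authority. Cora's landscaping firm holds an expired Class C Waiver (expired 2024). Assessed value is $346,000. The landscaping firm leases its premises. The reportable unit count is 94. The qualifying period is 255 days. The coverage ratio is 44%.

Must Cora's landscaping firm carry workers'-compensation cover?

Exception (a) is satisfied on its face — the baseline figure is 327, under the 356 limit; a current Category F Exemption Letter is held. Turning to paragraphs (f)–(k): (f) is engaged — a current Annual Declaration is held. (g) would limit (f) — a current Standing Waiver is held — but (h) sets (g) aside: (h) operates against (g): the registered capacity is 200 units, under the 210 units limit. (i) applies (the qualifying period is 255 days, less than the 260 days limit), but is displaced by (j): (j) operates against (i): at least one employee exceeds 30 hours/week. (k), which would lift (j), is not engaged — there is no Schedule 4 Clearance in force. So (a) is unavailable.
Exception (b) fails — the employer operates from multiple sites.
Exception (c) requires that the employer's headcount is under 6; but the employer's headcount is 6, not under 6, so (c) is unavailable.
Exception (d) is satisfied on its face — every employee is an immediate family member; a current Small Employer Certificate is held; annual gross revenue is $368,000, below the $413,000 limit. Turning to paragraphs (m)–(n): (m) operates against (d): the coverage ratio is 44%, meeting the 43% threshold. (n), which would lift (m), is inapplicable — there is no Class C Waiver in force. (d) is therefore removed.
Exception (e) does not apply: employees are paid cash wages.
No exception is made out. Cora's landscaping firm falls within the general rule.

Yes — Cora's landscaping firm must carry workers'-compensation cover.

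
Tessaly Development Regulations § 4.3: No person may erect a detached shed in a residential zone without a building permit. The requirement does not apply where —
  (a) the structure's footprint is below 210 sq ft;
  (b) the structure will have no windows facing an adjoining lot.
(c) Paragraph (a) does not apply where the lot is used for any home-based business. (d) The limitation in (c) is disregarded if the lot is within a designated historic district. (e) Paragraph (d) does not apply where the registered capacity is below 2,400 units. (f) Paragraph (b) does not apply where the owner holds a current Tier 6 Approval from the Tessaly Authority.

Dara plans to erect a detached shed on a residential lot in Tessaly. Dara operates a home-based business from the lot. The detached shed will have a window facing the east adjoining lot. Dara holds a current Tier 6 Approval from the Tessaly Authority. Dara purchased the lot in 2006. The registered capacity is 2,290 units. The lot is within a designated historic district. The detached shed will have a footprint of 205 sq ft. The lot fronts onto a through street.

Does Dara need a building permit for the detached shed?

Yes — Dara must obtain a building permit.

All of (a)'s requirements are met (the structure's footprint is 205 sq ft, below the 210 sq ft limit). Turning to paragraphs (c)–(e): (c) operates — a home-based business operates on the lot. (d) would limit (c) — the lot is in a historic district — but (e) sets (d) aside: (e) operates against (d): the registered capacity is 2,290 units, below the 2,400 units limit. Exception (a) does not apply.
Exception (b) requires that the structure will have no windows facing an adjoining lot; but a window faces an adjoining lot, so (b) is unavailable.
No exception is made out. Dara falls within the general rule.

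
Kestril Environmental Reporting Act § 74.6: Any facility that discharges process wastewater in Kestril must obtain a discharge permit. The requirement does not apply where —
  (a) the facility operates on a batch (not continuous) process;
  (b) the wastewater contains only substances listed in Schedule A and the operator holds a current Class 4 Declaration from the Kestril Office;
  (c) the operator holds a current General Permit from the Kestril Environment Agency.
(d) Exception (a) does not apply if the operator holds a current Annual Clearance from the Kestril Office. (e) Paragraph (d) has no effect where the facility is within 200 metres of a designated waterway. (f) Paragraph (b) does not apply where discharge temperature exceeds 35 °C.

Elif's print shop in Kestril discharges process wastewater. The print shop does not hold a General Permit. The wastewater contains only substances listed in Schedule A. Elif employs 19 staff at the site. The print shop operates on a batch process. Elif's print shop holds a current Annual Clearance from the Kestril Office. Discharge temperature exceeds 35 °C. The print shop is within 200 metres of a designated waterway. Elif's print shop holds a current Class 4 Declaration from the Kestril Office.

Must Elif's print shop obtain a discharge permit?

No — exception (a) applies; Elif's print shop is not required to obtain a discharge permit.

Exception (a)'s conditions are all satisfied: the facility operates on a batch process. Under paragraphs (d)–(e): (d) would limit (a) — a current Annual Clearance is held — but (e) sets (d) aside: (e) operates against (d): the print shop is within 200 m of a designated waterway. Exception (a) stands.
Exception (b): the wastewater is Schedule-A-only; a current Class 4 Declaration is held — every condition holds. But: (f) operates — discharge temperature exceeds 35 °C. So (b) is unavailable.
Exception (c) requires that the operator holds a current General Permit from the Kestril Environment Agency; but no General Permit is held, so (c) is unavailable.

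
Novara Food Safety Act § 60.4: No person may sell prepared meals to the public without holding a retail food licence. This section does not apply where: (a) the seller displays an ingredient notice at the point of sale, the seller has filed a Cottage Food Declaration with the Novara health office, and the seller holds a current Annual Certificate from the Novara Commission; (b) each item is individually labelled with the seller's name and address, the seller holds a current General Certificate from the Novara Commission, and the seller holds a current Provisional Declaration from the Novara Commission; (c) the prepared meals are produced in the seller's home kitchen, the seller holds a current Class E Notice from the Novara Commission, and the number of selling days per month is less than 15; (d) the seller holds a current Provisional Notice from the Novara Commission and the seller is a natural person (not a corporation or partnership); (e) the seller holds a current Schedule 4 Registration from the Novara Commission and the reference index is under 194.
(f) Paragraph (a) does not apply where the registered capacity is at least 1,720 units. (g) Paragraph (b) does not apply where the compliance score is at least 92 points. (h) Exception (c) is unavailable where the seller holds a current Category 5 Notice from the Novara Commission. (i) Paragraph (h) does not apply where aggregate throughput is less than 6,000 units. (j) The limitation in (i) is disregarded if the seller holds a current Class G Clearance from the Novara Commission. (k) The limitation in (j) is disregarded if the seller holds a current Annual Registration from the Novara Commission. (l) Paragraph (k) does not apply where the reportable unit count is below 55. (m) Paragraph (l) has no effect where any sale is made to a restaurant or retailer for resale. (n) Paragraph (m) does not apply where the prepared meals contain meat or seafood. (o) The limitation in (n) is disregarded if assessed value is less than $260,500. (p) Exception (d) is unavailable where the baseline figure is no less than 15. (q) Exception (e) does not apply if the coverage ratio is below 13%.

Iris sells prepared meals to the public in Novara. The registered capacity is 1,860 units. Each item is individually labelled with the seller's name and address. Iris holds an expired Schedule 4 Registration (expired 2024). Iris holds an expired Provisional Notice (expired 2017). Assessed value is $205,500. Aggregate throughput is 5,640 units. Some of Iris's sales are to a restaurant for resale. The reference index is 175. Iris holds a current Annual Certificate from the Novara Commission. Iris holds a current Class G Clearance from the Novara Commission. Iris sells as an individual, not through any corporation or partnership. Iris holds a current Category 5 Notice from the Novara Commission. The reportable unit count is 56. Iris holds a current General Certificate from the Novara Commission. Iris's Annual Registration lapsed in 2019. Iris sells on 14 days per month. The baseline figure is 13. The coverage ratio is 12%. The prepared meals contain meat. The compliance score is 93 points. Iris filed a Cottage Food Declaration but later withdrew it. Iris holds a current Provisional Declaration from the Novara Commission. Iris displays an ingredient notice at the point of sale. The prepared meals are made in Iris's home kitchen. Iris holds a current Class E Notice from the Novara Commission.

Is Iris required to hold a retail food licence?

Exception (a) fails — the Cottage Food Declaration was withdrawn.
Exception (b)'s conditions are all satisfied: items are individually labelled; a current General Certificate is held; a current Provisional Declaration is held. But applying paragraph (g): (g) operates — the compliance score is 93 points, meeting the 92 points threshold. Exception (b) does not apply.
Exception (c): the prepared meals are home-kitchen produced; a current Class E Notice is held; the number of selling days per month is 14, less than the 15 limit — every condition holds. But: (h) operates against (c): a current Category 5 Notice is held. (i) applies (aggregate throughput is 5,640 units, less than the 6,000 units limit), but is overridden by (j): (j) applies — a current Class G Clearance is held. (k), which would lift (j), does not operate here — there is no Annual Registration in force. (c) is therefore removed.
Exception (d) fails — the Provisional Notice is not current.
Exception (e) does not apply: the Schedule 4 Registration is not current.
No exception is made out. Iris falls within the general rule.

Yes — Iris must hold a retail food licence.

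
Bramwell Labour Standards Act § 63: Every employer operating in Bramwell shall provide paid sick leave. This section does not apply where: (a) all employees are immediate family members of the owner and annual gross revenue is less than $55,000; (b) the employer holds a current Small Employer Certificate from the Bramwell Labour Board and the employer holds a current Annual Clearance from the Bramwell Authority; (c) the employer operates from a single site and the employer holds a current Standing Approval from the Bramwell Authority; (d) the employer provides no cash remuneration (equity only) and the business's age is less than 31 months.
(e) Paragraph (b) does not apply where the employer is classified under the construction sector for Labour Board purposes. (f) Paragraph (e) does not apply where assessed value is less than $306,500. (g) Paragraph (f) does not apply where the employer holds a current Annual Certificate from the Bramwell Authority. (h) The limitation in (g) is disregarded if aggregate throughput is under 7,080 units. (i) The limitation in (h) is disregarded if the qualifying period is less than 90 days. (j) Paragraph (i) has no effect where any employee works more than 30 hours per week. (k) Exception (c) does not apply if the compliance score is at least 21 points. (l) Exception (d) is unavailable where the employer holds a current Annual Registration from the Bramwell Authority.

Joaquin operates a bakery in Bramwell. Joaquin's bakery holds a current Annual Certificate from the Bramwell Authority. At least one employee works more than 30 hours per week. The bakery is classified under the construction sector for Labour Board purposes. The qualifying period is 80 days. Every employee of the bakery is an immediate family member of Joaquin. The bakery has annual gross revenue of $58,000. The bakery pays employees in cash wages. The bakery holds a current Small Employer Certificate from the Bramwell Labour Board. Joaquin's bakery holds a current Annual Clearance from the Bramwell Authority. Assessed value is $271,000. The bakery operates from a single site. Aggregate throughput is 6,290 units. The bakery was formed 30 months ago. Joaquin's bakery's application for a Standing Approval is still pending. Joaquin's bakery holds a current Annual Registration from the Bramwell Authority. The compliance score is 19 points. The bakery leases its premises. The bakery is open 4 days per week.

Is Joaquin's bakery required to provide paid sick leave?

Exception (a) fails — annual gross revenue is $58,000, not less than $55,000.
All of (b)'s requirements are met (a current Small Employer Certificate is held; a current Annual Clearance is held). Considering the limiting provisions: (e) is triggered (the bakery is classified under the construction sector), but is set aside by (f): (f) operates against (e): assessed value is $271,000, less than the $306,500 limit. (g) would limit (f) — a current Annual Certificate is held — but (h) sets (g) aside: (h) operates against (g): aggregate throughput is 6,290 units, under the 7,080 units limit. (i) is triggered (the qualifying period is 80 days, less than the 90 days limit), but is itself disapplied by (j): (j) is triggered — at least one employee exceeds 30 hours/week. So (b) applies.
Exception (c) requires that the employer holds a current Standing Approval from the Bramwell Authority; but the Standing Approval is not current, so (c) is unavailable.
Exception (d) fails — employees are paid cash wages.

No — exception (b) applies; Joaquin's bakery is not required to provide paid sick leave.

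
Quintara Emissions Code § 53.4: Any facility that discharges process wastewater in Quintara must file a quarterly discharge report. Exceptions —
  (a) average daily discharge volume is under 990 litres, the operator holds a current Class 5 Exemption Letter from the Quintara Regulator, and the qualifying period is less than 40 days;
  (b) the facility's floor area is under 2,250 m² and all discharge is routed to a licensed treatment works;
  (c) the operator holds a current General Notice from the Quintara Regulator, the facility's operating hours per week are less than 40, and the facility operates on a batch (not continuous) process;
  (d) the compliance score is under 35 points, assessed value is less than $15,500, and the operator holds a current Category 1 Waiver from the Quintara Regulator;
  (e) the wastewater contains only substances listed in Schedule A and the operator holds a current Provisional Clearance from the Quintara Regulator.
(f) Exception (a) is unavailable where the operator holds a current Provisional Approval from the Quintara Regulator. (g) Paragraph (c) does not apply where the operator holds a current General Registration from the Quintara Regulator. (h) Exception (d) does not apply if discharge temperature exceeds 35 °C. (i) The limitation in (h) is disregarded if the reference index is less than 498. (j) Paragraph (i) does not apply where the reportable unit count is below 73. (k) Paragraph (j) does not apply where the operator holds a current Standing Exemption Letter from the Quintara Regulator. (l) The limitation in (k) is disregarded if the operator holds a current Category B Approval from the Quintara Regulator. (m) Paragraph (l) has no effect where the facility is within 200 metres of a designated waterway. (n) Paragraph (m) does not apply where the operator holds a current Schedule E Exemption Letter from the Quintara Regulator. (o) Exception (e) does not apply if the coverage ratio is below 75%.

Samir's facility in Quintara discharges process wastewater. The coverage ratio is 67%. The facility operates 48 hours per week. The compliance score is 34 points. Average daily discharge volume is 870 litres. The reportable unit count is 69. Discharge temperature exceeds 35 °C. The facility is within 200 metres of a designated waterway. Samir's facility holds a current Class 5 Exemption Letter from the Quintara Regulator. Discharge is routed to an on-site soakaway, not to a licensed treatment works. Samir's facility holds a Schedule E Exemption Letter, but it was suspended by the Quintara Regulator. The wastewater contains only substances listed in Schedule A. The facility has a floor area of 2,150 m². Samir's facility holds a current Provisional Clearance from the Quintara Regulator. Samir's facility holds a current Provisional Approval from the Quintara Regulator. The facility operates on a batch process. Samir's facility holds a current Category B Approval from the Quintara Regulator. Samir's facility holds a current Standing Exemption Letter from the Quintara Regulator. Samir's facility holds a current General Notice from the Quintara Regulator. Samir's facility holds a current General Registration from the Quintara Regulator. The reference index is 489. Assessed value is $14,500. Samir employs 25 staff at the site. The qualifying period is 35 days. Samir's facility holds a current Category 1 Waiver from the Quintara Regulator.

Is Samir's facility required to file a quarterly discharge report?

No — exception (d) applies; Samir's facility is not required to file a quarterly discharge report.

Exception (a): average daily discharge volume is 870 litres, under the 990 litres limit; a current Class 5 Exemption Letter is held; the qualifying period is 35 days, less than the 40 days limit — every condition holds. Turning to paragraph (f): (f) applies — a current Provisional Approval is held. Exception (a) does not apply.
Exception (b) fails — discharge is not routed to a licensed treatment works.
Exception (c) requires that the facility's operating hours per week are less than 40; but the facility's operating hours per week are 48, not less than 40, so (c) is unavailable.
Exception (d)'s conditions are all satisfied: the compliance score is 34 points, under the 35 points limit; assessed value is $14,500, less than the $15,500 limit; a current Category 1 Waiver is held. Applying paragraphs (h)–(n): (h) would limit (d) — discharge temperature exceeds 35 °C — but (i) sets (h) aside: (i) operates against (h): the reference index is 489, less than the 498 limit. (j) would limit (i) — the reportable unit count is 69, below the 73 limit — but (k) sets (j) aside: (k) operates against (j): a current Standing Exemption Letter is held. (l) would limit (k) — a current Category B Approval is held — but (m) sets (l) aside: (m) operates against (l): the facility is within 200 m of a designated waterway. (n) is not triggered (the Schedule E Exemption Letter is not current), so (m) stands. Exception (d) stands.
Exception (e) is satisfied on its face — the wastewater is Schedule-A-only; a current Provisional Clearance is held. But: (o) applies — the coverage ratio is 67%, below the 75% limit. Exception (e) does not apply.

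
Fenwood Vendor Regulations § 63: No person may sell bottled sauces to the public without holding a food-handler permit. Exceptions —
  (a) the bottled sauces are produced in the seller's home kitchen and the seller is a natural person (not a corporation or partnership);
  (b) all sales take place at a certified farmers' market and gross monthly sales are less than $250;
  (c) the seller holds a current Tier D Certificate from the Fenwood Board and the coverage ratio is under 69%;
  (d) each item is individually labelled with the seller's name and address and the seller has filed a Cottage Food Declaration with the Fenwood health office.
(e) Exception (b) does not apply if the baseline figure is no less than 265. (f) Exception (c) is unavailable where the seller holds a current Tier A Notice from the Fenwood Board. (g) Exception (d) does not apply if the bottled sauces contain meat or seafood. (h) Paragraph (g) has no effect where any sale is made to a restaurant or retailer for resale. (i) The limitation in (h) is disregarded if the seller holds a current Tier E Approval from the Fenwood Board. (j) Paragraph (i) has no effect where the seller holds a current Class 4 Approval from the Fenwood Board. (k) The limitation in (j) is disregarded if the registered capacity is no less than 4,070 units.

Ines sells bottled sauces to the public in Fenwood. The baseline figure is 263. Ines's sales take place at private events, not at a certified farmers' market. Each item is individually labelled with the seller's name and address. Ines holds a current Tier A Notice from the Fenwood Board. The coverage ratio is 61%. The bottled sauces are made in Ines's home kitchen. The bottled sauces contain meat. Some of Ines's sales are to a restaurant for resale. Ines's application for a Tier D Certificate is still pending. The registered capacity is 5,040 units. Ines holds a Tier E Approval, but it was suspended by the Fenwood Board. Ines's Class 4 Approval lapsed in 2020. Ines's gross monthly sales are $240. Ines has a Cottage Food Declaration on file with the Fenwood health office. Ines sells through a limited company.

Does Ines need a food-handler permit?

Exception (a) does not apply: the seller operates through a limited company.
Exception (b) fails — sales are at private events, not a certified farmers' market.
Exception (c) does not apply: no current Tier D Certificate is held.
All of (d)'s requirements are met (items are individually labelled; a Cottage Food Declaration is on file). As to paragraphs (g)–(k): (g) would limit (d) — the bottled sauces contain meat — but (h) sets (g) aside: (h) operates against (g): some sales are to a restaurant for resale. (i) is not triggered (no current Tier E Approval is held), so (h) stands. (d) remains available.

No — exception (d) applies; Ines is not required to hold a food-handler permit.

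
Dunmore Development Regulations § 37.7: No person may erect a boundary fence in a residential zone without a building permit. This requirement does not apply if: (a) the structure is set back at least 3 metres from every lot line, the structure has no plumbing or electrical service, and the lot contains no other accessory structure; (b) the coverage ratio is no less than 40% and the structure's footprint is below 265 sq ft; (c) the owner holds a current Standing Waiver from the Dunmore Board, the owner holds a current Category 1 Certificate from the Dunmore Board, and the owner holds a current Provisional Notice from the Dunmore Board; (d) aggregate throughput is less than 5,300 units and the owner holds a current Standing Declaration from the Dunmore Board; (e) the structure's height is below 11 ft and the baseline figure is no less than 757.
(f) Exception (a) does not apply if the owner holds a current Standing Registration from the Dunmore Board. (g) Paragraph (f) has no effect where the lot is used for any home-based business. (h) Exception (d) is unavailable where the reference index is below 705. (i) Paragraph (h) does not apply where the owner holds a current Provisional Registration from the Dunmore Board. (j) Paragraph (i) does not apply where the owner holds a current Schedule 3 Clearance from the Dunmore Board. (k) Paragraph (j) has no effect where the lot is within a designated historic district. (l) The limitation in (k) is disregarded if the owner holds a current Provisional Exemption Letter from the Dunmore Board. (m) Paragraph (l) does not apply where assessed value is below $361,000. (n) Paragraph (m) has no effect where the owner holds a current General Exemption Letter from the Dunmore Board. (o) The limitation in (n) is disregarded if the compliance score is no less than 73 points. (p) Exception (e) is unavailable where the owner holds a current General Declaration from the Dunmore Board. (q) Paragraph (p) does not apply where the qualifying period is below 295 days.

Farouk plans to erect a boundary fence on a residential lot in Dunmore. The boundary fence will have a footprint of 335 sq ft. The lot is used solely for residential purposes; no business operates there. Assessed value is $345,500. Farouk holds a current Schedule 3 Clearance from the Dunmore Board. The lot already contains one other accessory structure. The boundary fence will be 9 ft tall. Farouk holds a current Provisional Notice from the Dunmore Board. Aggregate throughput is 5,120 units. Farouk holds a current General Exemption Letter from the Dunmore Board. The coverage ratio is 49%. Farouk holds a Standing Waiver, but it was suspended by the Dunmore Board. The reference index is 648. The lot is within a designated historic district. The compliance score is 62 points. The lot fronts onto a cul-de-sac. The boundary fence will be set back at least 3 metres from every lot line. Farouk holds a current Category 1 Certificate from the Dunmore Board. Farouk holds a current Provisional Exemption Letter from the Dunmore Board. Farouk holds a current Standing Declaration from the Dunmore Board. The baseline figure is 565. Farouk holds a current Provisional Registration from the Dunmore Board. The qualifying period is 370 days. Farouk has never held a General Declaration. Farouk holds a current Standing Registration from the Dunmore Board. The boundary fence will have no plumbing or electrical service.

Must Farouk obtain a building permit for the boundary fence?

Exception (a) does not apply: the lot already has another accessory structure.
Exception (b) does not apply: the structure's footprint is 335 sq ft, not below 265 sq ft.
Exception (c) fails — there is no Standing Waiver in force.
Exception (d): aggregate throughput is 5,120 units, less than the 5,300 units limit; a current Standing Declaration is held — every condition holds. However, paragraphs (h)–(o) must be considered: (h) operates — the reference index is 648, below the 705 limit. (i) would limit (h) — a current Provisional Registration is held — but (j) sets (i) aside: (j) operates against (i): a current Schedule 3 Clearance is held. (k) is triggered (the lot is in a historic district), but yields to (l): (l) operates — a current Provisional Exemption Letter is held. (m) is triggered (assessed value is $345,500, below the $361,000 limit), but yields to (n): (n) operates against (m): a current General Exemption Letter is held. (o) is not engaged (the compliance score is 62 points, short of 73 points), so (n) stands. (d) is therefore removed.
Exception (e) fails — the baseline figure is 565, short of 757.
No exception displaces § 37.7.

Yes — Farouk must obtain a building permit.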